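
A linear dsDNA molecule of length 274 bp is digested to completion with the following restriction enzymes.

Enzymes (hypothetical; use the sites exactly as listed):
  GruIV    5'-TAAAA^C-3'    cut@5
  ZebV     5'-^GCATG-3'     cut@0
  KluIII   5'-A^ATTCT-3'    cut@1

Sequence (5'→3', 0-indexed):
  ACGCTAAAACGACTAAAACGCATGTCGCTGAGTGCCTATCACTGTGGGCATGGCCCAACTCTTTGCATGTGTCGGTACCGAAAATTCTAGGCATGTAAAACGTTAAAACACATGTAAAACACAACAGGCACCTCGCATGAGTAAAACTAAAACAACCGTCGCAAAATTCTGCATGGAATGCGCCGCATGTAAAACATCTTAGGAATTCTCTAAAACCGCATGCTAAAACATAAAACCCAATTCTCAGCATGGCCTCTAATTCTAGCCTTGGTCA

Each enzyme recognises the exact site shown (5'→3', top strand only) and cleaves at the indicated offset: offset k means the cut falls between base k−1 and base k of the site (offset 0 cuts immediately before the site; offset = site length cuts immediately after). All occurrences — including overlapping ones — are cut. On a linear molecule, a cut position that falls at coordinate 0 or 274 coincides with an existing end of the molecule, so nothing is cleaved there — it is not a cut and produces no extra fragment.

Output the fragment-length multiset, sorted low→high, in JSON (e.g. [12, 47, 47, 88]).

[1,2,4,5,6,7,7,7,8,9,9,10,10,10,11,11,11,12,12,13,14,15,16,17,19,28]

Scan for sites:
  GruIV TAAAAC/5: at [4, 13, 95, 103, 114, 141, 147, 189, 210, 223, 230] ⇒ [9, 18, 100, 108, 119, 146, 152, 194, 215, 228, 235]
  ZebV GCATG/0: at [19, 47, 64, 90, 134, 170, 184, 217, 246] ⇒ [19, 47, 64, 90, 134, 170, 184, 217, 246]
  KluIII AATTCT/1: at [82, 164, 203, 238, 257] ⇒ [83, 165, 204, 239, 258]

Pooled cuts: [9, 18, 19, 47, 64, 83, 90, 100, 108, 119, 134, 146, 152, 165, 170, 184, 194, 204, 215, 217, 228, 235, 239, 246, 258]

Fragments:
  [0,9): 9 bp
  [9,18): 9 bp
  [18,19): 1 bp
  [19,47): 28 bp
  [47,64): 17 bp
  [64,83): 19 bp
  [83,90): 7 bp
  [90,100): 10 bp
  [100,108): 8 bp
  [108,119): 11 bp
  [119,134): 15 bp
  [134,146): 12 bp
  [146,152): 6 bp
  [152,165): 13 bp
  [165,170): 5 bp
  [170,184): 14 bp
  [184,194): 10 bp
  [194,204): 10 bp
  [204,215): 11 bp
  [215,217): 2 bp
  [217,228): 11 bp
  [228,235): 7 bp
  [235,239): 4 bp
  [239,246): 7 bp
  [246,258): 12 bp
  [258,274): 16 bp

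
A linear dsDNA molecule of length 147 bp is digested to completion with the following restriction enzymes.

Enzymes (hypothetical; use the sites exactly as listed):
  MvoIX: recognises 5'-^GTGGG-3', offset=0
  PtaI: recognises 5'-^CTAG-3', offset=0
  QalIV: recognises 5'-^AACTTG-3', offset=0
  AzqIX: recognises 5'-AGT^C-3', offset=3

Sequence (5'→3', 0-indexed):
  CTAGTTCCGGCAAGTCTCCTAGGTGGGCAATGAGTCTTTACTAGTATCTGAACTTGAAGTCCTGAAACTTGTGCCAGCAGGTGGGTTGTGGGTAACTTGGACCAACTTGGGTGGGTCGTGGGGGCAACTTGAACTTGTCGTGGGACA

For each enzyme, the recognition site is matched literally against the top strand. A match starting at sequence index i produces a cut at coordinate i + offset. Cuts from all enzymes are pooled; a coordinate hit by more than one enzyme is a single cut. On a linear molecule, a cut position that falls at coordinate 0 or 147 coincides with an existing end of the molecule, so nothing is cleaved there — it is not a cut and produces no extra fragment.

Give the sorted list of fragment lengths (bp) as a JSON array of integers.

Scan for sites:
  MvoIX GTGGG/0: at [22, 80, 87, 110, 117, 139] ⇒ [22, 80, 87, 110, 117, 139]
  PtaI CTAG/0: at [0, 18, 40] ⇒ [18, 40] (position 0 is a terminus of the linear molecule — no cut)
  QalIV AACTTG/0: at [50, 65, 93, 103, 125, 131] ⇒ [50, 65, 93, 103, 125, 131]
  AzqIX AGTC/3: at [12, 32, 57] ⇒ [15, 35, 60]

Pooled cuts: [15, 18, 22, 35, 40, 50, 60, 65, 80, 87, 93, 103, 110, 117, 125, 131, 139]

Fragments:
  [0,15): 15 bp
  [15,18): 3 bp
  [18,22): 4 bp
  [22,35): 13 bp
  [35,40): 5 bp
  [40,50): 10 bp
  [50,60): 10 bp
  [60,65): 5 bp
  [65,80): 15 bp
  [80,87): 7 bp
  [87,93): 6 bp
  [93,103): 10 bp
  [103,110): 7 bp
  [110,117): 7 bp
  [117,125): 8 bp
  [125,131): 6 bp
  [131,139): 8 bp
  [139,147): 8 bp

[3,4,5,5,6,6,7,7,7,8,8,8,10,10,10,13,15,15]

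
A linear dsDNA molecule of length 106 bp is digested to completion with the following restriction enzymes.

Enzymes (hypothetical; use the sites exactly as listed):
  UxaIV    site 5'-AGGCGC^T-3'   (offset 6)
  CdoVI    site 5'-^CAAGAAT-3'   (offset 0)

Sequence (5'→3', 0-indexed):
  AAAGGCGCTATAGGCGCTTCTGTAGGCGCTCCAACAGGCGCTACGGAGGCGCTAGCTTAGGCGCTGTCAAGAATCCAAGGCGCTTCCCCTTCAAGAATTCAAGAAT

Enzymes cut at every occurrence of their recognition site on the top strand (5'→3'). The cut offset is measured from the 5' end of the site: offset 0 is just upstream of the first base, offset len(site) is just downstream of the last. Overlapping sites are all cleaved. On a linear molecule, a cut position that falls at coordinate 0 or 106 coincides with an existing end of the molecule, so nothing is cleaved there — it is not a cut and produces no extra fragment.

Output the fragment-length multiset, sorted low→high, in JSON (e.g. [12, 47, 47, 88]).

Scan for sites:
  UxaIV (AGGCGCT, off=6): starts [2, 11, 23, 35, 46, 58, 77] → cuts [8, 17, 29, 41, 52, 64, 83]
  CdoVI (CAAGAAT, off=0): starts [67, 91, 99] → cuts [67, 91, 99]

Pooled cuts: [8, 17, 29, 41, 52, 64, 67, 83, 91, 99]

Fragments:
  [0,8): 8 bp
  [8,17): 9 bp
  [17,29): 12 bp
  [29,41): 12 bp
  [41,52): 11 bp
  [52,64): 12 bp
  [64,67): 3 bp
  [67,83): 16 bp
  [83,91): 8 bp
  [91,99): 8 bp
  [99,106): 7 bp

[3,7,8,8,8,9,11,12,12,12,16]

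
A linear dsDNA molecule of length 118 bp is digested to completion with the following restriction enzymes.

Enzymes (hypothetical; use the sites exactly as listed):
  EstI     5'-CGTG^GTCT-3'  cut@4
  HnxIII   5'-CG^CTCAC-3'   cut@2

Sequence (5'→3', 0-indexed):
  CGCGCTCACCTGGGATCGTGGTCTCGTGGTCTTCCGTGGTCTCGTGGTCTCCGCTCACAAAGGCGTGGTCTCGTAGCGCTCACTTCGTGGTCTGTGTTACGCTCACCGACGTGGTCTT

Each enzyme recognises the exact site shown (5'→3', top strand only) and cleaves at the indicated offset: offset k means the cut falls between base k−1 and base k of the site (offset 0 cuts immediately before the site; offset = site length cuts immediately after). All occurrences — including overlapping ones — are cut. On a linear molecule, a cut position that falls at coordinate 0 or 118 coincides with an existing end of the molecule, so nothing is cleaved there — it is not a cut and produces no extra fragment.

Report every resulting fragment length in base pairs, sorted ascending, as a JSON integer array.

[4,5,7,8,8,10,11,11,12,12,14,16]

Per-enzyme occurrences:
  EstI CGTGGTCT/4: at [16, 24, 34, 42, 63, 85, 109] ⇒ [20, 28, 38, 46, 67, 89, 113]
  HnxIII CGCTCAC/2: at [2, 51, 76, 99] ⇒ [4, 53, 78, 101]

All cut coordinates (distinct, sorted): [4, 20, 28, 38, 46, 53, 67, 78, 89, 101, 113]

Fragments:
  [0,4): 4 bp
  [4,20): 16 bp
  [20,28): 8 bp
  [28,38): 10 bp
  [38,46): 8 bp
  [46,53): 7 bp
  [53,67): 14 bp
  [67,78): 11 bp
  [78,89): 11 bp
  [89,101): 12 bp
  [101,113): 12 bp
  [113,118): 5 bp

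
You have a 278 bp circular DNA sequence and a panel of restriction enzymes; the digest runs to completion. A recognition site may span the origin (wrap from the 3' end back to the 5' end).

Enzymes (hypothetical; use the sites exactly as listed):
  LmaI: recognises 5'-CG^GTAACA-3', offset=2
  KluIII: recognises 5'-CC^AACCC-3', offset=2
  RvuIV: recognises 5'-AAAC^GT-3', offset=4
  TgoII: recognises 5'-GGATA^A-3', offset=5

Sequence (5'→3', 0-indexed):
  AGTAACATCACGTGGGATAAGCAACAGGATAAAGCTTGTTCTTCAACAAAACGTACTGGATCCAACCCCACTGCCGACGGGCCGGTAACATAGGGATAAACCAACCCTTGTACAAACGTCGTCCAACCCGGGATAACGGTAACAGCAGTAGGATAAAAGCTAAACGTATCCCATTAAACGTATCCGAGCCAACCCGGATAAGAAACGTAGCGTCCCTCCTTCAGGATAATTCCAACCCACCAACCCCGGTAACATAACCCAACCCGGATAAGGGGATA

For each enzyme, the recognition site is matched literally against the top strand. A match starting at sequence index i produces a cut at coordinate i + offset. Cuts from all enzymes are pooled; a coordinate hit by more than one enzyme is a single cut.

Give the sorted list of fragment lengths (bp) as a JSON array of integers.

[3,4,5,6,7,7,8,8,10,10,10,11,11,11,12,12,14,14,15,17,19,21,21,22]

Scan for sites:
  LmaI (CGGTAACA, off=2): starts [82, 136, 246] → cuts [84, 138, 248]
  KluIII (CCAACCC, off=2): starts [61, 100, 122, 188, 231, 239, 258] → cuts [63, 102, 124, 190, 233, 241, 260]
  RvuIV (AAACGT, off=4): starts [48, 113, 161, 175, 202] → cuts [52, 117, 165, 179, 206]
  TgoII (GGATAA, off=5): starts [14, 26, 93, 130, 150, 195, 223, 265, 273] → cuts [0, 19, 31, 98, 135, 155, 200, 228, 270]

All cut coordinates (distinct, sorted): [0, 19, 31, 52, 63, 84, 98, 102, 117, 124, 135, 138, 155, 165, 179, 190, 200, 206, 228, 233, 241, 248, 260, 270]

Fragment lengths:
  0→19: 19 bp
  19→31: 12 bp
  31→52: 21 bp
  52→63: 11 bp
  63→84: 21 bp
  84→98: 14 bp
  98→102: 4 bp
  102→117: 15 bp
  117→124: 7 bp
  124→135: 11 bp
  135→138: 3 bp
  138→155: 17 bp
  155→165: 10 bp
  165→179: 14 bp
  179→190: 11 bp
  190→200: 10 bp
  200→206: 6 bp
  206→228: 22 bp
  228→233: 5 bp
  233→241: 8 bp
  241→248: 7 bp
  248→260: 12 bp
  260→270: 10 bp
  270→0 (wrap): 278-270+0 = 8 bp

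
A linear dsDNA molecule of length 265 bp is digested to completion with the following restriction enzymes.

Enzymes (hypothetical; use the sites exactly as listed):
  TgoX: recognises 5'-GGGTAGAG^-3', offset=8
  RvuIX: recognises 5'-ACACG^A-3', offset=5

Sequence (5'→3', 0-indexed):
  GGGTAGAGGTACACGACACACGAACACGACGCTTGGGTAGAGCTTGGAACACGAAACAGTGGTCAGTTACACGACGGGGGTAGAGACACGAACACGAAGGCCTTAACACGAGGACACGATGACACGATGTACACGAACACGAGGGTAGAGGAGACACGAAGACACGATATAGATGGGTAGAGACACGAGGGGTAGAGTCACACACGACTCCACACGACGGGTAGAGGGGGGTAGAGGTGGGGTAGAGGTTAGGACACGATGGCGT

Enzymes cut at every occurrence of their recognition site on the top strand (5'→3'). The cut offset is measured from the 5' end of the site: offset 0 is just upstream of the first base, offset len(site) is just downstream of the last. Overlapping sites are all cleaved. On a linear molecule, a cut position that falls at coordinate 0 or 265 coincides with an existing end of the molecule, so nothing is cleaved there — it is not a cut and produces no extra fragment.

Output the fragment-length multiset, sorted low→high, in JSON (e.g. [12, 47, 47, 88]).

Site scan:
  TgoX (GGGTAGAG, off=8): starts [0, 34, 77, 142, 174, 189, 218, 228, 239] → cuts [8, 42, 85, 150, 182, 197, 226, 236, 247]
  RvuIX (ACACGA, off=5): starts [10, 17, 23, 48, 68, 85, 91, 105, 113, 121, 130, 136, 153, 161, 182, 201, 211, 253] → cuts [15, 22, 28, 53, 73, 90, 96, 110, 118, 126, 135, 141, 158, 166, 187, 206, 216, 258]

Pooled cuts: [8, 15, 22, 28, 42, 53, 73, 85, 90, 96, 110, 118, 126, 135, 141, 150, 158, 166, 182, 187, 197, 206, 216, 226, 236, 247, 258]

Fragments:
  [0,8): 8 bp
  [8,15): 7 bp
  [15,22): 7 bp
  [22,28): 6 bp
  [28,42): 14 bp
  [42,53): 11 bp
  [53,73): 20 bp
  [73,85): 12 bp
  [85,90): 5 bp
  [90,96): 6 bp
  [96,110): 14 bp
  [110,118): 8 bp
  [118,126): 8 bp
  [126,135): 9 bp
  [135,141): 6 bp
  [141,150): 9 bp
  [150,158): 8 bp
  [158,166): 8 bp
  [166,182): 16 bp
  [182,187): 5 bp
  [187,197): 10 bp
  [197,206): 9 bp
  [206,216): 10 bp
  [216,226): 10 bp
  [226,236): 10 bp
  [236,247): 11 bp
  [247,258): 11 bp
  [258,265): 7 bp

[5,5,6,6,6,7,7,7,8,8,8,8,8,9,9,9,10,10,10,10,11,11,11,12,14,14,16,20]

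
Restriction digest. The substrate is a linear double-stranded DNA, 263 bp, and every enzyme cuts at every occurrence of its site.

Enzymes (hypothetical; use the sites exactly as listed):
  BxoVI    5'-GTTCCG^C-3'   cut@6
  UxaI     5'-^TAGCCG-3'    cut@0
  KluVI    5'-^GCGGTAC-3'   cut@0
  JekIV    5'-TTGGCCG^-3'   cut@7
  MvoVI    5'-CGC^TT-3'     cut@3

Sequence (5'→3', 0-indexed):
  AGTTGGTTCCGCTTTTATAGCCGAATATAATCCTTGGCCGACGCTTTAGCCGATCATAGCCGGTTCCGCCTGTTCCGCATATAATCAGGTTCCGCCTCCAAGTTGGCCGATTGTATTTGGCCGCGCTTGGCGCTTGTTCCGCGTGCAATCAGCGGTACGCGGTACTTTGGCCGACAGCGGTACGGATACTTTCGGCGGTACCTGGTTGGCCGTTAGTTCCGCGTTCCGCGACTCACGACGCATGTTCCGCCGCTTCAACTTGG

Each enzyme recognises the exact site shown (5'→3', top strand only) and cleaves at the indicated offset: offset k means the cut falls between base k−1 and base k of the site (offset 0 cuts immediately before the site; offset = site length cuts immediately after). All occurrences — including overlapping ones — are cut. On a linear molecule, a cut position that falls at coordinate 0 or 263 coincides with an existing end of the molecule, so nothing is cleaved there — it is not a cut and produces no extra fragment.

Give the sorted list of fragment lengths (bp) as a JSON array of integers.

Per-enzyme occurrences:
  BxoVI GTTCCGC/6: at [5, 62, 71, 88, 135, 215, 222, 243] ⇒ [11, 68, 77, 94, 141, 221, 228, 249]
  UxaI TAGCCG/0: at [17, 46, 56] ⇒ [17, 46, 56]
  KluVI GCGGTAC/0: at [151, 158, 176, 194] ⇒ [151, 158, 176, 194]
  JekIV TTGGCCG/7: at [33, 102, 116, 166, 205] ⇒ [40, 109, 123, 173, 212]
  MvoVI CGCTT/3: at [9, 41, 123, 130, 250] ⇒ [12, 44, 126, 133, 253]

Pooled cuts: [11, 12, 17, 40, 44, 46, 56, 68, 77, 94, 109, 123, 126, 133, 141, 151, 158, 173, 176, 194, 212, 221, 228, 249, 253]

Fragments:
  [0,11): 11 bp
  [11,12): 1 bp
  [12,17): 5 bp
  [17,40): 23 bp
  [40,44): 4 bp
  [44,46): 2 bp
  [46,56): 10 bp
  [56,68): 12 bp
  [68,77): 9 bp
  [77,94): 17 bp
  [94,109): 15 bp
  [109,123): 14 bp
  [123,126): 3 bp
  [126,133): 7 bp
  [133,141): 8 bp
  [141,151): 10 bp
  [151,158): 7 bp
  [158,173): 15 bp
  [173,176): 3 bp
  [176,194): 18 bp
  [194,212): 18 bp
  [212,221): 9 bp
  [221,228): 7 bp
  [228,249): 21 bp
  [249,253): 4 bp
  [253,263): 10 bp

[1,2,3,3,4,4,5,7,7,7,8,9,9,10,10,10,11,12,14,15,15,17,18,18,21,23]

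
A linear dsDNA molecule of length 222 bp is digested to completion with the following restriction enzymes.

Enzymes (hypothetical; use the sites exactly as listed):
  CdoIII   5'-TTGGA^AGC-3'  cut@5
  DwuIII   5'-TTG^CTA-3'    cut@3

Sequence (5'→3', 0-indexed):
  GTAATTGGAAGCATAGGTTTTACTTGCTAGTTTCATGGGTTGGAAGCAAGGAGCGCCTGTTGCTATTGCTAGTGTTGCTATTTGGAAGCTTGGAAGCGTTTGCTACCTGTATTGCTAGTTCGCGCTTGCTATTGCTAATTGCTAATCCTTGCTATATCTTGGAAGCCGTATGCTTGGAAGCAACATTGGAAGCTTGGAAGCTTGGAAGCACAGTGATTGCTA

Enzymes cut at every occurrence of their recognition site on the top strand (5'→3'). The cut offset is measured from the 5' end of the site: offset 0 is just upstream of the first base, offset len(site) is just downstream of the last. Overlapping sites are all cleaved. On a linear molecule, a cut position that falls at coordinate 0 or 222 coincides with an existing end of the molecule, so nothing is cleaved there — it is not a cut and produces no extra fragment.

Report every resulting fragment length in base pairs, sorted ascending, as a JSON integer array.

[3,6,6,7,8,8,8,8,9,9,9,10,12,12,12,13,14,15,17,18,18]

Scan for sites:
  CdoIII (TTGGAAGC, off=5): starts [4, 39, 81, 89, 158, 173, 185, 193, 201] → cuts [9, 44, 86, 94, 163, 178, 190, 198, 206]
  DwuIII (TTGCTA, off=3): starts [23, 59, 65, 74, 99, 111, 125, 131, 138, 148, 216] → cuts [26, 62, 68, 77, 102, 114, 128, 134, 141, 151, 219]

All cut coordinates (distinct, sorted): [9, 26, 44, 62, 68, 77, 86, 94, 102, 114, 128, 134, 141, 151, 163, 178, 190, 198, 206, 219]

Fragment lengths:
  [0,9): 9 bp
  [9,26): 17 bp
  [26,44): 18 bp
  [44,62): 18 bp
  [62,68): 6 bp
  [68,77): 9 bp
  [77,86): 9 bp
  [86,94): 8 bp
  [94,102): 8 bp
  [102,114): 12 bp
  [114,128): 14 bp
  [128,134): 6 bp
  [134,141): 7 bp
  [141,151): 10 bp
  [151,163): 12 bp
  [163,178): 15 bp
  [178,190): 12 bp
  [190,198): 8 bp
  [198,206): 8 bp
  [206,219): 13 bp
  [219,222): 3 bp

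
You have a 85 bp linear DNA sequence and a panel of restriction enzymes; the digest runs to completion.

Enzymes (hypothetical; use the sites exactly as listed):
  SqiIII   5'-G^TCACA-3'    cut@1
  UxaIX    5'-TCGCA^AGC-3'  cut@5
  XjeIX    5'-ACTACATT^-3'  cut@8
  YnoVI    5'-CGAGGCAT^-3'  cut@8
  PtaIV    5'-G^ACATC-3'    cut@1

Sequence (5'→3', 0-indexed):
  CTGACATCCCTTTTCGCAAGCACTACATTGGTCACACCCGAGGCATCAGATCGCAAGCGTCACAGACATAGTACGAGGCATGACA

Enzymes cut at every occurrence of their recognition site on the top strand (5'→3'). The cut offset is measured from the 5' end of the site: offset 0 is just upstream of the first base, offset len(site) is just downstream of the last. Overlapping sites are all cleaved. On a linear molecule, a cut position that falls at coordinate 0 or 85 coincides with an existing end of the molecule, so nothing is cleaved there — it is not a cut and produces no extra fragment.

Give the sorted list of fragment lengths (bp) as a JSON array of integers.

[2,3,4,4,9,11,15,15,22]

Scan for sites:
  SqiIII GTCACA/1: at [30, 58] ⇒ [31, 59]
  UxaIX TCGCAAGC/5: at [13, 50] ⇒ [18, 55]
  XjeIX ACTACATT/8: at [21] ⇒ [29]
  YnoVI CGAGGCAT/8: at [38, 73] ⇒ [46, 81]
  PtaIV GACATC/1: at [2] ⇒ [3]

Pooled cuts: [3, 18, 29, 31, 46, 55, 59, 81]

Fragments:
  [0,3): 3 bp
  [3,18): 15 bp
  [18,29): 11 bp
  [29,31): 2 bp
  [31,46): 15 bp
  [46,55): 9 bp
  [55,59): 4 bp
  [59,81): 22 bp
  [81,85): 4 bp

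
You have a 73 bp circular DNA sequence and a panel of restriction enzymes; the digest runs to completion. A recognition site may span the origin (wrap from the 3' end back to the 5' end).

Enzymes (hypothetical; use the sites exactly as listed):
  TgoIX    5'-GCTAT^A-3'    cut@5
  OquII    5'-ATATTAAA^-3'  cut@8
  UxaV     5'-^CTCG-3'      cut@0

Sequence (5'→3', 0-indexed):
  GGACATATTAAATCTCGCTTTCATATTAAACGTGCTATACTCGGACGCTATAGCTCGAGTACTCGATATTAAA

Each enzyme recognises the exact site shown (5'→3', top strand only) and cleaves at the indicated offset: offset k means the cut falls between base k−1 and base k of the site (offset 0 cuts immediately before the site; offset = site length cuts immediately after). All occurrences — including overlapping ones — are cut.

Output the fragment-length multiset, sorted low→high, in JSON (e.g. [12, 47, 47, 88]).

[1,1,2,8,8,12,12,12,17]

Per-enzyme occurrences:
  TgoIX (GCTATA, off=5): starts [33, 46] → cuts [38, 51]
  OquII (ATATTAAA, off=8): starts [4, 22, 65] → cuts [0, 12, 30]
  UxaV (CTCG, off=0): starts [13, 39, 53, 61] → cuts [13, 39, 53, 61]

All cut coordinates (distinct, sorted): [0, 12, 13, 30, 38, 39, 51, 53, 61]

Fragments:
  0→12: 12 bp
  12→13: 1 bp
  13→30: 17 bp
  30→38: 8 bp
  38→39: 1 bp
  39→51: 12 bp
  51→53: 2 bp
  53→61: 8 bp
  61→0 (wrap): 73-61+0 = 12 bp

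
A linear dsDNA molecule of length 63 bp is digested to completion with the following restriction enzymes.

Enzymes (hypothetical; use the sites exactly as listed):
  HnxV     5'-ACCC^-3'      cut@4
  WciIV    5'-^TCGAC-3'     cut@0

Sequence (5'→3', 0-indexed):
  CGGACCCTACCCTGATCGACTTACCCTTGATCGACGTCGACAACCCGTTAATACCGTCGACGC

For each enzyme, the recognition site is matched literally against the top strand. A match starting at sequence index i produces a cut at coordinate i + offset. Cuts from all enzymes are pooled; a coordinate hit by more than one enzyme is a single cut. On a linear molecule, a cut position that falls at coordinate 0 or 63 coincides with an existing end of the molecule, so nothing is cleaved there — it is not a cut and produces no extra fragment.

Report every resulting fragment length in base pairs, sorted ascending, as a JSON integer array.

Per-enzyme occurrences:
  HnxV ACCC/4: at [3, 8, 22, 42] ⇒ [7, 12, 26, 46]
  WciIV TCGAC/0: at [15, 30, 36, 56] ⇒ [15, 30, 36, 56]

All cut coordinates (distinct, sorted): [7, 12, 15, 26, 30, 36, 46, 56]

Fragment lengths:
  [0,7): 7 bp
  [7,12): 5 bp
  [12,15): 3 bp
  [15,26): 11 bp
  [26,30): 4 bp
  [30,36): 6 bp
  [36,46): 10 bp
  [46,56): 10 bp
  [56,63): 7 bp

[3,4,5,6,7,7,10,10,11]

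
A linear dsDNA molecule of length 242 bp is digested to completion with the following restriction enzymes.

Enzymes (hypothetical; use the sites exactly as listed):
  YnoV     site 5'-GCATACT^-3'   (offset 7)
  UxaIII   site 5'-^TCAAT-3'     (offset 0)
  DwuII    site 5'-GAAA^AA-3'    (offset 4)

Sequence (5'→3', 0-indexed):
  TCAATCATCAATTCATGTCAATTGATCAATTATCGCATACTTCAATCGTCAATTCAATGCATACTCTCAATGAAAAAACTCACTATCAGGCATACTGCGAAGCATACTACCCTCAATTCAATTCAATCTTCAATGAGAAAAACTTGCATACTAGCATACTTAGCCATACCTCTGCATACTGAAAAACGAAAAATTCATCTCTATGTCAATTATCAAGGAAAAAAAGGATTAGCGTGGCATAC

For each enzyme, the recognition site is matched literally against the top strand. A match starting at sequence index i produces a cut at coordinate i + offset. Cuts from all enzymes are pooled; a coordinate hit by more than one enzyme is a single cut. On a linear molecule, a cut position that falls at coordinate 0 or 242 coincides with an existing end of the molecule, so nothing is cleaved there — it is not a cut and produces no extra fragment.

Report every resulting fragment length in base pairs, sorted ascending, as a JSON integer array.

[1,4,4,5,5,5,7,7,7,7,8,8,9,10,11,12,12,12,14,16,16,20,21,21]

Per-enzyme occurrences:
  YnoV GCATACT/7: at [34, 58, 89, 101, 145, 153, 173] ⇒ [41, 65, 96, 108, 152, 160, 180]
  UxaIII TCAAT/0: at [0, 7, 17, 25, 41, 48, 53, 66, 112, 117, 122, 129, 205] ⇒ [7, 17, 25, 41, 48, 53, 66, 112, 117, 122, 129, 205] (position 0 is a terminus of the linear molecule — no cut)
  DwuII GAAAAA/4: at [71, 136, 180, 187, 217] ⇒ [75, 140, 184, 191, 221]

Pooled cuts: [7, 17, 25, 41, 48, 53, 65, 66, 75, 96, 108, 112, 117, 122, 129, 140, 152, 160, 180, 184, 191, 205, 221]

Fragment lengths:
  [0,7): 7 bp
  [7,17): 10 bp
  [17,25): 8 bp
  [25,41): 16 bp
  [41,48): 7 bp
  [48,53): 5 bp
  [53,65): 12 bp
  [65,66): 1 bp
  [66,75): 9 bp
  [75,96): 21 bp
  [96,108): 12 bp
  [108,112): 4 bp
  [112,117): 5 bp
  [117,122): 5 bp
  [122,129): 7 bp
  [129,140): 11 bp
  [140,152): 12 bp
  [152,160): 8 bp
  [160,180): 20 bp
  [180,184): 4 bp
  [184,191): 7 bp
  [191,205): 14 bp
  [205,221): 16 bp
  [221,242): 21 bp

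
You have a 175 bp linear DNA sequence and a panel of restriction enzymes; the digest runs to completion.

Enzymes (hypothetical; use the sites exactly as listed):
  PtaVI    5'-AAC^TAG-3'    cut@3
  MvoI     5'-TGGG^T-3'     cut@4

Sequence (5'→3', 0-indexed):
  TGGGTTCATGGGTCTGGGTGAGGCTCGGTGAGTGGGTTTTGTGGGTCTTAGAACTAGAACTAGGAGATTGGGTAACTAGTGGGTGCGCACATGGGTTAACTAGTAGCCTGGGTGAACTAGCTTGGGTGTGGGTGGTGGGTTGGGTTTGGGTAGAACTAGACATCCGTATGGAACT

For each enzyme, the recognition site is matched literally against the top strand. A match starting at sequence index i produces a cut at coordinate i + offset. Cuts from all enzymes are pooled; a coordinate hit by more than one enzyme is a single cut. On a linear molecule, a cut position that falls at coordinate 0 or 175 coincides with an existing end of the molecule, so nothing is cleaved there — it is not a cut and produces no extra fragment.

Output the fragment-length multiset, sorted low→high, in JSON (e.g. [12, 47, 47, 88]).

Scan for sites:
  PtaVI (AACTAG, off=3): starts [51, 57, 73, 97, 114, 153] → cuts [54, 60, 76, 100, 117, 156]
  MvoI (TGGGT, off=4): starts [0, 8, 14, 32, 41, 68, 79, 91, 108, 122, 128, 135, 140, 146] → cuts [4, 12, 18, 36, 45, 72, 83, 95, 112, 126, 132, 139, 144, 150]

All cut coordinates (distinct, sorted): [4, 12, 18, 36, 45, 54, 60, 72, 76, 83, 95, 100, 112, 117, 126, 132, 139, 144, 150, 156]

Fragments:
  [0,4): 4 bp
  [4,12): 8 bp
  [12,18): 6 bp
  [18,36): 18 bp
  [36,45): 9 bp
  [45,54): 9 bp
  [54,60): 6 bp
  [60,72): 12 bp
  [72,76): 4 bp
  [76,83): 7 bp
  [83,95): 12 bp
  [95,100): 5 bp
  [100,112): 12 bp
  [112,117): 5 bp
  [117,126): 9 bp
  [126,132): 6 bp
  [132,139): 7 bp
  [139,144): 5 bp
  [144,150): 6 bp
  [150,156): 6 bp
  [156,175): 19 bp

[4,4,5,5,5,6,6,6,6,6,7,7,8,9,9,9,12,12,12,18,19]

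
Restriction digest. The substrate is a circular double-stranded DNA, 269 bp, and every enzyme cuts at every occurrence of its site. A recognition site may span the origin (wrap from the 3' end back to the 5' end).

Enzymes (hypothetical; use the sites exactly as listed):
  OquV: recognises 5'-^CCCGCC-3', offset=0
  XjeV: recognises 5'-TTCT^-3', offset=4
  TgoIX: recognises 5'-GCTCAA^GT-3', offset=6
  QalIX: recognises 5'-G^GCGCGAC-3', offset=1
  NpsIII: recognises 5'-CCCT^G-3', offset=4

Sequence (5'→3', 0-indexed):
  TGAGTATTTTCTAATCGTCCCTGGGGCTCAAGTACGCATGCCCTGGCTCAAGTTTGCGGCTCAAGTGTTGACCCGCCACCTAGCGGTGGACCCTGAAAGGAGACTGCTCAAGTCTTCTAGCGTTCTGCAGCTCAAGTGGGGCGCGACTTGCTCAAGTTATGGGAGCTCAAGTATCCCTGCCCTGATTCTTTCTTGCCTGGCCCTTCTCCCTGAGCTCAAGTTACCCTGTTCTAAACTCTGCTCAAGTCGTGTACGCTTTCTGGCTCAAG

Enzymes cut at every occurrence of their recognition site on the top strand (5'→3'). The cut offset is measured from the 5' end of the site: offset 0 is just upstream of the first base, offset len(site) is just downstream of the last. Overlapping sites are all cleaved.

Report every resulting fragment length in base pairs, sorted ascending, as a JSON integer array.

[4,4,5,5,5,6,7,7,7,7,8,8,8,8,9,9,10,13,13,13,13,14,15,15,16,17,23]

Per-enzyme occurrences:
  OquV (CCCGCC, off=0): starts [71] → cuts [71]
  XjeV (TTCT, off=4): starts [8, 114, 122, 185, 189, 203, 228, 257] → cuts [12, 118, 126, 189, 193, 207, 232, 261]
  TgoIX (GCTCAAGT, off=6): starts [25, 45, 58, 105, 129, 149, 164, 213, 239, 262] → cuts [31, 51, 64, 111, 135, 155, 170, 219, 245, 268]
  QalIX (GGCGCGAC, off=1): starts [139] → cuts [140]
  NpsIII (CCCTG, off=4): starts [18, 40, 90, 174, 179, 207, 223] → cuts [22, 44, 94, 178, 183, 211, 227]

All cut coordinates (distinct, sorted): [12, 22, 31, 44, 51, 64, 71, 94, 111, 118, 126, 135, 140, 155, 170, 178, 183, 189, 193, 207, 211, 219, 227, 232, 245, 261, 268]

Fragments:
  12→22: 10 bp
  22→31: 9 bp
  31→44: 13 bp
  44→51: 7 bp
  51→64: 13 bp
  64→71: 7 bp
  71→94: 23 bp
  94→111: 17 bp
  111→118: 7 bp
  118→126: 8 bp
  126→135: 9 bp
  135→140: 5 bp
  140→155: 15 bp
  155→170: 15 bp
  170→178: 8 bp
  178→183: 5 bp
  183→189: 6 bp
  189→193: 4 bp
  193→207: 14 bp
  207→211: 4 bp
  211→219: 8 bp
  219→227: 8 bp
  227→232: 5 bp
  232→245: 13 bp
  245→261: 16 bp
  261→268: 7 bp
  268→12 (wrap): 269-268+12 = 13 bp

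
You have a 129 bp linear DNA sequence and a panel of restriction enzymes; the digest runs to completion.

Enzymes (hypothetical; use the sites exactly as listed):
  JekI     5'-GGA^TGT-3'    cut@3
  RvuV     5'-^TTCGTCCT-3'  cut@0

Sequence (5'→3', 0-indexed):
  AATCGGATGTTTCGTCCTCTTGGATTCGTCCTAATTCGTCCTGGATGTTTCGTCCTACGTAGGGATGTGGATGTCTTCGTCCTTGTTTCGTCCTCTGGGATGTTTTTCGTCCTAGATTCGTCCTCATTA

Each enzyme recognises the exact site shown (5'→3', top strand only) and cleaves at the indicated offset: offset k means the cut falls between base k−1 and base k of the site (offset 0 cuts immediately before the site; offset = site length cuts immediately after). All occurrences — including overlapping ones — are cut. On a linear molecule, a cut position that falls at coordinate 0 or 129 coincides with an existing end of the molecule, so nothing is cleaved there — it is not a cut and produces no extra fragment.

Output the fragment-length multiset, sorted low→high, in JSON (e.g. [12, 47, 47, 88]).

Per-enzyme occurrences:
  JekI GGATGT/3: at [4, 42, 62, 68, 97] ⇒ [7, 45, 65, 71, 100]
  RvuV TTCGTCCT/0: at [10, 24, 34, 48, 75, 86, 105, 116] ⇒ [10, 24, 34, 48, 75, 86, 105, 116]

All cut coordinates (distinct, sorted): [7, 10, 24, 34, 45, 48, 65, 71, 75, 86, 100, 105, 116]

Fragments:
  [0,7): 7 bp
  [7,10): 3 bp
  [10,24): 14 bp
  [24,34): 10 bp
  [34,45): 11 bp
  [45,48): 3 bp
  [48,65): 17 bp
  [65,71): 6 bp
  [71,75): 4 bp
  [75,86): 11 bp
  [86,100): 14 bp
  [100,105): 5 bp
  [105,116): 11 bp
  [116,129): 13 bp

[3,3,4,5,6,7,10,11,11,11,13,14,14,17]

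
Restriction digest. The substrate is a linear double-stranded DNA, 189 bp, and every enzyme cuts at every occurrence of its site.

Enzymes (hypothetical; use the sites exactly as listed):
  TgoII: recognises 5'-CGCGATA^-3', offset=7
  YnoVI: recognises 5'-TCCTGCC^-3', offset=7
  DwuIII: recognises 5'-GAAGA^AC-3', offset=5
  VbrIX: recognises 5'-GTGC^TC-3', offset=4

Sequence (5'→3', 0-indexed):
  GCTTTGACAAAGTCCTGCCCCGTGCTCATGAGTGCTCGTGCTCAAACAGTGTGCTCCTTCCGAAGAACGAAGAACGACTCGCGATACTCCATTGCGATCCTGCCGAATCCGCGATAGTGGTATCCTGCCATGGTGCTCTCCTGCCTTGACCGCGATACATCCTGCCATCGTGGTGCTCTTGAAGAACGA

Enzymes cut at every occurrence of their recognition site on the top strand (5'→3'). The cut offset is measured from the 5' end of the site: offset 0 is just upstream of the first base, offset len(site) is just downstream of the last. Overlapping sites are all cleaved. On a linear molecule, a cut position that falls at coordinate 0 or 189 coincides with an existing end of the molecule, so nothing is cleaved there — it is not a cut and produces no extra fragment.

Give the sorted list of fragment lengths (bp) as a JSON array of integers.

Scan for sites:
  TgoII (CGCGATA, off=7): starts [79, 109, 150] → cuts [86, 116, 157]
  YnoVI (TCCTGCC, off=7): starts [12, 97, 122, 138, 159] → cuts [19, 104, 129, 145, 166]
  DwuIII (GAAGAAC, off=5): starts [61, 68, 180] → cuts [66, 73, 185]
  VbrIX (GTGCTC, off=4): starts [21, 31, 37, 50, 132, 172] → cuts [25, 35, 41, 54, 136, 176]

Pooled cuts: [19, 25, 35, 41, 54, 66, 73, 86, 104, 116, 129, 136, 145, 157, 166, 176, 185]

Fragment lengths:
  [0,19): 19 bp
  [19,25): 6 bp
  [25,35): 10 bp
  [35,41): 6 bp
  [41,54): 13 bp
  [54,66): 12 bp
  [66,73): 7 bp
  [73,86): 13 bp
  [86,104): 18 bp
  [104,116): 12 bp
  [116,129): 13 bp
  [129,136): 7 bp
  [136,145): 9 bp
  [145,157): 12 bp
  [157,166): 9 bp
  [166,176): 10 bp
  [176,185): 9 bp
  [185,189): 4 bp

[4,6,6,7,7,9,9,9,10,10,12,12,12,13,13,13,18,19]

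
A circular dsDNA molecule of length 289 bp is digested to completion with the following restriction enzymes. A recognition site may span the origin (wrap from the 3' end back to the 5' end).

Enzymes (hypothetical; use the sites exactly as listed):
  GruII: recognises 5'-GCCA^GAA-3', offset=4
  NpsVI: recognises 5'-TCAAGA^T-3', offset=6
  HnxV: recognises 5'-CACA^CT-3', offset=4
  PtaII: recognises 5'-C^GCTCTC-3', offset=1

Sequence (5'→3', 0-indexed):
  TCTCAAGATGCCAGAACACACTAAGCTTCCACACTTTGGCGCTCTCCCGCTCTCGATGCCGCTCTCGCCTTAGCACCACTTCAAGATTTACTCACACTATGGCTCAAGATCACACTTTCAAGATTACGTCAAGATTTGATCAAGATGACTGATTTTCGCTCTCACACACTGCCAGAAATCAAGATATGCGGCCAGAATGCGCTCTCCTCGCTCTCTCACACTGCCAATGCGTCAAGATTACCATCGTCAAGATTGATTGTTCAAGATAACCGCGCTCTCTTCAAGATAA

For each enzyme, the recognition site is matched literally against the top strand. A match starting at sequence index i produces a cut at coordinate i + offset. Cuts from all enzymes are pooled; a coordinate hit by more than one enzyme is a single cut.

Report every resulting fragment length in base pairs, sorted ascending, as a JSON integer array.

[5,5,6,6,7,7,7,8,9,9,10,10,10,11,11,11,11,11,12,12,13,13,13,14,15,17,26]

Site scan:
  GruII GCCAGAA/4: at [9, 170, 190] ⇒ [13, 174, 194]
  NpsVI TCAAGAT/6: at [2, 80, 103, 117, 128, 139, 178, 231, 246, 260, 280] ⇒ [8, 86, 109, 123, 134, 145, 184, 237, 252, 266, 286]
  HnxV CACACT/4: at [16, 29, 92, 110, 164, 216] ⇒ [20, 33, 96, 114, 168, 220]
  PtaII CGCTCTC/1: at [39, 47, 59, 156, 199, 208, 272] ⇒ [40, 48, 60, 157, 200, 209, 273]

Pooled cuts: [8, 13, 20, 33, 40, 48, 60, 86, 96, 109, 114, 123, 134, 145, 157, 168, 174, 184, 194, 200, 209, 220, 237, 252, 266, 273, 286]

Fragment lengths:
  8→13: 5 bp
  13→20: 7 bp
  20→33: 13 bp
  33→40: 7 bp
  40→48: 8 bp
  48→60: 12 bp
  60→86: 26 bp
  86→96: 10 bp
  96→109: 13 bp
  109→114: 5 bp
  114→123: 9 bp
  123→134: 11 bp
  134→145: 11 bp
  145→157: 12 bp
  157→168: 11 bp
  168→174: 6 bp
  174→184: 10 bp
  184→194: 10 bp
  194→200: 6 bp
  200→209: 9 bp
  209→220: 11 bp
  220→237: 17 bp
  237→252: 15 bp
  252→266: 14 bp
  266→273: 7 bp
  273→286: 13 bp
  286→8 (wrap): 289-286+8 = 11 bp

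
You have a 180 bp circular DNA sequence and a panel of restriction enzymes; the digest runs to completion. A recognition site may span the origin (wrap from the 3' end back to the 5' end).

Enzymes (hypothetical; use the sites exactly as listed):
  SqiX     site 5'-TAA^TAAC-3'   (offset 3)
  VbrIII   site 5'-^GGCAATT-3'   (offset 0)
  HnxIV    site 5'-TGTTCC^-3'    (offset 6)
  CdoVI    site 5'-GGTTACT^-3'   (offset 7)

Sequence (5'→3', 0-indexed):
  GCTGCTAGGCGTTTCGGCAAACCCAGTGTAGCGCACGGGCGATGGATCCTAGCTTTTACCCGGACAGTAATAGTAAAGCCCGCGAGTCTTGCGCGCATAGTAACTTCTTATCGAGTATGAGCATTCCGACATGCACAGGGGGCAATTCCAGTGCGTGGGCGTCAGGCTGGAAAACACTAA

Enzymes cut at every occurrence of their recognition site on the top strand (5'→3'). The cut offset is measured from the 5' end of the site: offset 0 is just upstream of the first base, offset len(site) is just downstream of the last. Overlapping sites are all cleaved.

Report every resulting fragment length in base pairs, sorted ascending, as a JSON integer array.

[180]

Scan for sites:
  SqiX (TAATAAC, off=3): no sites
  VbrIII (GGCAATT, off=0): starts [140] → cuts [140]
  HnxIV (TGTTCC, off=6): no sites
  CdoVI (GGTTACT, off=7): no sites

All cut coordinates (distinct, sorted): [140]

Fragment lengths:
  140→140 (wrap): 180-140+140 = 180 bp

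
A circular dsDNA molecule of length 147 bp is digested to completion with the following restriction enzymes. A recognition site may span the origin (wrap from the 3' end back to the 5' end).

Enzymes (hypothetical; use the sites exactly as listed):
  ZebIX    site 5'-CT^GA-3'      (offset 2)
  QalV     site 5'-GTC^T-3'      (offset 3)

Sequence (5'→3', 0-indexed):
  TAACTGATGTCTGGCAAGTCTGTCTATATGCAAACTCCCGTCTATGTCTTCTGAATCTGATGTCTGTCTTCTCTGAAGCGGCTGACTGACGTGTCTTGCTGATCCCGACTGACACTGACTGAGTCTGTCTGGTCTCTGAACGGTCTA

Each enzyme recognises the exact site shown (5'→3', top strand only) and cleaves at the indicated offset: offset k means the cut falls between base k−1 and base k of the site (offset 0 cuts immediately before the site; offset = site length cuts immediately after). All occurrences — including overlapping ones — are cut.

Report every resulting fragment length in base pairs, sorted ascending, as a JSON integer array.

[3,4,4,4,4,4,4,5,5,5,6,6,6,6,6,6,7,8,8,9,9,10,18]

Scan for sites:
  ZebIX CTGA/2: at [3, 50, 56, 72, 81, 85, 98, 108, 114, 118, 135] ⇒ [5, 52, 58, 74, 83, 87, 100, 110, 116, 120, 137]
  QalV GTCT/3: at [8, 17, 21, 39, 45, 61, 65, 92, 122, 126, 131, 142] ⇒ [11, 20, 24, 42, 48, 64, 68, 95, 125, 129, 134, 145]

Pooled cuts: [5, 11, 20, 24, 42, 48, 52, 58, 64, 68, 74, 83, 87, 95, 100, 110, 116, 120, 125, 129, 134, 137, 145]

Fragment lengths:
  5→11: 6 bp
  11→20: 9 bp
  20→24: 4 bp
  24→42: 18 bp
  42→48: 6 bp
  48→52: 4 bp
  52→58: 6 bp
  58→64: 6 bp
  64→68: 4 bp
  68→74: 6 bp
  74→83: 9 bp
  83→87: 4 bp
  87→95: 8 bp
  95→100: 5 bp
  100→110: 10 bp
  110→116: 6 bp
  116→120: 4 bp
  120→125: 5 bp
  125→129: 4 bp
  129→134: 5 bp
  134→137: 3 bp
  137→145: 8 bp
  145→5 (wrap): 147-145+5 = 7 bp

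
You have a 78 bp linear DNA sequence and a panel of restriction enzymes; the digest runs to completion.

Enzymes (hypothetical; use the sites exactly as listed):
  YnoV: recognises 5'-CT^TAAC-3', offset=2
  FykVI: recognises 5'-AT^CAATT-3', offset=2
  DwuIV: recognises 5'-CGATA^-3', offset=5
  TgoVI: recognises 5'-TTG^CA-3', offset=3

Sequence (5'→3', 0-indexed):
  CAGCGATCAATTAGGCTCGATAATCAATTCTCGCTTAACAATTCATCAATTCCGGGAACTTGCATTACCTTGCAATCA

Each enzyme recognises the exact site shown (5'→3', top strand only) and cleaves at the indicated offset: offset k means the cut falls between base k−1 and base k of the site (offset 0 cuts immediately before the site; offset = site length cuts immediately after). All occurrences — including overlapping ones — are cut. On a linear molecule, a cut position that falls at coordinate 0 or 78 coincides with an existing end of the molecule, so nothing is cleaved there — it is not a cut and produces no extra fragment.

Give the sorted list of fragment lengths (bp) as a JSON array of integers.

Scan for sites:
  YnoV (CTTAAC, off=2): starts [33] → cuts [35]
  FykVI (ATCAATT, off=2): starts [5, 22, 44] → cuts [7, 24, 46]
  DwuIV (CGATA, off=5): starts [17] → cuts [22]
  TgoVI (TTGCA, off=3): starts [59, 69] → cuts [62, 72]

All cut coordinates (distinct, sorted): [7, 22, 24, 35, 46, 62, 72]

Fragment lengths:
  [0,7): 7 bp
  [7,22): 15 bp
  [22,24): 2 bp
  [24,35): 11 bp
  [35,46): 11 bp
  [46,62): 16 bp
  [62,72): 10 bp
  [72,78): 6 bp

[2,6,7,10,11,11,15,16]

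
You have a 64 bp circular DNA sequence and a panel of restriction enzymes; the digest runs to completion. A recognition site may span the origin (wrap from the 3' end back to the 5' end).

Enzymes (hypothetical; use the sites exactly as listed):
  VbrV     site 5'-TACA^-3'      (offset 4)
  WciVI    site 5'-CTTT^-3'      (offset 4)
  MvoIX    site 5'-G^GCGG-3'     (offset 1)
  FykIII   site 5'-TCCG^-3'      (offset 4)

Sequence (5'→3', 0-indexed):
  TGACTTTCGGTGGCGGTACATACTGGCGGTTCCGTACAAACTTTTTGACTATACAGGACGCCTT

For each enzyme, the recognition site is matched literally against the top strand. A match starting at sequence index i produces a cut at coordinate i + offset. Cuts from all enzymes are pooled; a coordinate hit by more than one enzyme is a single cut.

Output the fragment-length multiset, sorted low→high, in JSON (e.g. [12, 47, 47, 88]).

Per-enzyme occurrences:
  VbrV (TACA, off=4): starts [16, 34, 51] → cuts [20, 38, 55]
  WciVI (CTTT, off=4): starts [3, 40, 61] → cuts [1, 7, 44]
  MvoIX (GGCGG, off=1): starts [11, 24] → cuts [12, 25]
  FykIII (TCCG, off=4): starts [30] → cuts [34]

Pooled cuts: [1, 7, 12, 20, 25, 34, 38, 44, 55]

Fragment lengths:
  1→7: 6 bp
  7→12: 5 bp
  12→20: 8 bp
  20→25: 5 bp
  25→34: 9 bp
  34→38: 4 bp
  38→44: 6 bp
  44→55: 11 bp
  55→1 (wrap): 64-55+1 = 10 bp

[4,5,5,6,6,8,9,10,11]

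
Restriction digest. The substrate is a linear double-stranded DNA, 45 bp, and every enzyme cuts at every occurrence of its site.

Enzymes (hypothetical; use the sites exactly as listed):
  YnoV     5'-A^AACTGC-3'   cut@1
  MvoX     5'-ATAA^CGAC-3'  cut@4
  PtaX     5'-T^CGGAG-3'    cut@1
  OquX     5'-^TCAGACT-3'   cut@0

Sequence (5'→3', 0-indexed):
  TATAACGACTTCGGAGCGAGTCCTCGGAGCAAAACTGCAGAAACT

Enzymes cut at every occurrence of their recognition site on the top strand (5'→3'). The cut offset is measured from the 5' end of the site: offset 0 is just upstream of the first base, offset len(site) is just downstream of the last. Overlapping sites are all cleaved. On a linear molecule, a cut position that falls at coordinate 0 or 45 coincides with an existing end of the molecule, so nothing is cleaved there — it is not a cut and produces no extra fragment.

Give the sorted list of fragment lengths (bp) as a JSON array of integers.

Site scan:
  YnoV AAACTGC/1: at [31] ⇒ [32]
  MvoX ATAACGAC/4: at [1] ⇒ [5]
  PtaX TCGGAG/1: at [10, 23] ⇒ [11, 24]
  OquX (TCAGACT, off=0): no sites

All cut coordinates (distinct, sorted): [5, 11, 24, 32]

Fragments:
  [0,5): 5 bp
  [5,11): 6 bp
  [11,24): 13 bp
  [24,32): 8 bp
  [32,45): 13 bp

[5,6,8,13,13]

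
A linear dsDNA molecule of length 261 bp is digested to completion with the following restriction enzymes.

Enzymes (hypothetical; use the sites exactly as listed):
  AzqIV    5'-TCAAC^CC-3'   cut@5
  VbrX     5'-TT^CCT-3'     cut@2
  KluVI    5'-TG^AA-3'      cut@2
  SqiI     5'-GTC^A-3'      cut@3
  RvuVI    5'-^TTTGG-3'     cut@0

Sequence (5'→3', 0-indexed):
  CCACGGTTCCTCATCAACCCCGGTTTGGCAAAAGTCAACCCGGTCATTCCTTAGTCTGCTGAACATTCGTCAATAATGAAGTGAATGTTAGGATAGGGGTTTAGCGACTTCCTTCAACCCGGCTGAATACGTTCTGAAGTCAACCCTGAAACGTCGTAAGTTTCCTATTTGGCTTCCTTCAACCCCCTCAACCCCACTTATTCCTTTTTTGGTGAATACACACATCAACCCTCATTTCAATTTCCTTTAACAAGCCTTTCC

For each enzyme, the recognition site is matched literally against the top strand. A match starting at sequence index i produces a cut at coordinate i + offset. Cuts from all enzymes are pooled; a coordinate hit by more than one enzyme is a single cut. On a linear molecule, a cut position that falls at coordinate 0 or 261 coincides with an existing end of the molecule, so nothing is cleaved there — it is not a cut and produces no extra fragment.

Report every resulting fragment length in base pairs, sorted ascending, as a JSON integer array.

Per-enzyme occurrences:
  AzqIV (TCAACCC, off=5): starts [13, 34, 113, 139, 178, 187, 224] → cuts [18, 39, 118, 144, 183, 192, 229]
  VbrX (TTCCT, off=2): starts [6, 46, 108, 161, 173, 200, 241] → cuts [8, 48, 110, 163, 175, 202, 243]
  KluVI (TGAA, off=2): starts [59, 76, 81, 123, 134, 146, 212] → cuts [61, 78, 83, 125, 136, 148, 214]
  SqiI (GTCA, off=3): starts [33, 42, 68, 138] → cuts [36, 45, 71, 141]
  RvuVI (TTTGG, off=0): starts [23, 167, 207] → cuts [23, 167, 207]

All cut coordinates (distinct, sorted): [8, 18, 23, 36, 39, 45, 48, 61, 71, 78, 83, 110, 118, 125, 136, 141, 144, 148, 163, 167, 175, 183, 192, 202, 207, 214, 229, 243]

Fragment lengths:
  [0,8): 8 bp
  [8,18): 10 bp
  [18,23): 5 bp
  [23,36): 13 bp
  [36,39): 3 bp
  [39,45): 6 bp
  [45,48): 3 bp
  [48,61): 13 bp
  [61,71): 10 bp
  [71,78): 7 bp
  [78,83): 5 bp
  [83,110): 27 bp
  [110,118): 8 bp
  [118,125): 7 bp
  [125,136): 11 bp
  [136,141): 5 bp
  [141,144): 3 bp
  [144,148): 4 bp
  [148,163): 15 bp
  [163,167): 4 bp
  [167,175): 8 bp
  [175,183): 8 bp
  [183,192): 9 bp
  [192,202): 10 bp
  [202,207): 5 bp
  [207,214): 7 bp
  [214,229): 15 bp
  [229,243): 14 bp
  [243,261): 18 bp

[3,3,3,4,4,5,5,5,5,6,7,7,7,8,8,8,8,9,10,10,10,11,13,13,14,15,15,18,27]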